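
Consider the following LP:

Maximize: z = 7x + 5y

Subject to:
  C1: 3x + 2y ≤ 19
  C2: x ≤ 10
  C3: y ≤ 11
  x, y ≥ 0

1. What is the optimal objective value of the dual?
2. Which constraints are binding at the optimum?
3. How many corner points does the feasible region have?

1. 47.5 (by strong duality, equal to the primal optimum)
2. C1, x ≥ 0
3. 3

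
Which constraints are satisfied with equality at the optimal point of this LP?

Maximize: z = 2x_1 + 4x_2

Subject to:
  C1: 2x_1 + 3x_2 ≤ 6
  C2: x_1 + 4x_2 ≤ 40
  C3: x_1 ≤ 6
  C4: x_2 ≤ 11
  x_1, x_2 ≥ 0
Optimal: x_1 = 0, x_2 = 2
Slack at optimum:
  C1: slack = 0 (binding)
  C2: slack = 32
  C3: slack = 6
  C4: slack = 9
  x_1 ≥ 0: x_1 = 0 (binding)
  x_2 ≥ 0: x_2 = 2
Binding constraints: C1, x_1 ≥ 0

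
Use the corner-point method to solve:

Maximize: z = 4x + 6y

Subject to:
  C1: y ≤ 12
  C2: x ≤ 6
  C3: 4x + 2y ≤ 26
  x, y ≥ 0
Each vertex is the intersection of two constraint boundaries that also satisfies all remaining constraints:
  x = 0 and y = 0 → (0, 0)
  x = 6 and y = 0 → (6, 0)
  x = 6 and 4x + 2y = 26 → (6, 1)
  y = 12 and 4x + 2y = 26 → (0.5, 12)
  y = 12 and x = 0 → (0, 12)

Evaluating z = 4x + 6y at each vertex:
  (0, 0): z = 0
  (6, 0): z = 24
  (6, 1): z = 30
  (0.5, 12): z = 74
  (0, 12): z = 72

The maximum is at (0.5, 12) with z = 74.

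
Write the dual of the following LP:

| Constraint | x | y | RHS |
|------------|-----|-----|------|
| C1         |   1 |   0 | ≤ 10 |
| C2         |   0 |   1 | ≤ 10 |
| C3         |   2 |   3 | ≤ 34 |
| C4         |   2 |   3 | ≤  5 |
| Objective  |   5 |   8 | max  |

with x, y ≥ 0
Minimize: z = 10y1 + 10y2 + 34y3 + 5y4

Subject to:
  C1: -y1 - 2y3 - 2y4 ≤ -5
  C2: -y2 - 3y3 - 3y4 ≤ -8
  y1, y2, y3, y4 ≥ 0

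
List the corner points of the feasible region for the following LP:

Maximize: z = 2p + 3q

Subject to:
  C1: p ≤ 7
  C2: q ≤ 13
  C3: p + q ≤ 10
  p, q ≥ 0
Each vertex is the intersection of two constraint boundaries that also satisfies all remaining constraints:
  p = 0 and q = 0 → (0, 0)
  p = 7 and q = 0 → (7, 0)
  p = 7 and p + q = 10 → (7, 3)
  p + q = 10 and p = 0 → (0, 10)

Vertices: (0, 0), (7, 0), (7, 3), (0, 10)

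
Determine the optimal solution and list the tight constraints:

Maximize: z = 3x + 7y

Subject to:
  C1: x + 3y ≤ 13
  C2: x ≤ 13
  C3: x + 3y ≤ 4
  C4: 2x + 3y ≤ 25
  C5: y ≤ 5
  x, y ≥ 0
Optimal: x = 4, y = 0
Binding: C3, y ≥ 0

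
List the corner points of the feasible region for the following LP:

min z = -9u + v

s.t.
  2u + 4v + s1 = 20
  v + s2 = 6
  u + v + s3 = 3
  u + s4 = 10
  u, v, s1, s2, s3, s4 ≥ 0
Each vertex is the intersection of two constraint boundaries that also satisfies all remaining constraints:
  u = 0 and v = 0 → (0, 0)
  u + v = 3 and v = 0 → (3, 0)
  u + v = 3 and u = 0 → (0, 3)

Vertices: (0, 0), (3, 0), (0, 3)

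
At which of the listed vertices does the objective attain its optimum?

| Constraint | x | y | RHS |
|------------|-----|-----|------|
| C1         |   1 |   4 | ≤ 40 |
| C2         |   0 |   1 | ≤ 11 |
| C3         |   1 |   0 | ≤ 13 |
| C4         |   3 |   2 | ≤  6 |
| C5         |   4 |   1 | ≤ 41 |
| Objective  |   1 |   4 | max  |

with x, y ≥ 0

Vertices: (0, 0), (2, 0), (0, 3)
(0, 3) with z = 12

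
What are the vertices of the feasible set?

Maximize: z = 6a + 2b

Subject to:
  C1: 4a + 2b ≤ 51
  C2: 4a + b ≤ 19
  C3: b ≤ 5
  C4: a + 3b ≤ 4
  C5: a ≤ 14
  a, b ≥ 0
Each vertex is the intersection of two constraint boundaries that also satisfies all remaining constraints:
  a = 0 and b = 0 → (0, 0)
  a + 3b = 4 and b = 0 → (4, 0)
  a + 3b = 4 and a = 0 → (0, 1.333)

Vertices: (0, 0), (4, 0), (0, 1.333)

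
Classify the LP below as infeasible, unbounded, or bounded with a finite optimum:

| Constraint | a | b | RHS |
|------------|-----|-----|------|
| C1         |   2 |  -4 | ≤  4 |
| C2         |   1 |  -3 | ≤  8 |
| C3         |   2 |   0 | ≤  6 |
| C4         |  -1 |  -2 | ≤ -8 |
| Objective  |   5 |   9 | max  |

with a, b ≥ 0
Feasible point: (0, 4) satisfies every constraint, so the LP is feasible.
Direction d = (0, 1): for each constraint row a, a·d ≤ 0 —
  (2)(0) + (-4)(1) = -4 ≤ 0
  (1)(0) + (-3)(1) = -3 ≤ 0
  (2)(0) + (0)(1) = 0 ≤ 0
  (-1)(0) + (-2)(1) = -2 ≤ 0
and d ≥ 0, so (0, 4) + t·d stays feasible for every t ≥ 0. Along this ray z = 5a + 9b changes by 9 per unit t, so z → +∞.

Unbounded: there is a feasible ray along which z → +∞.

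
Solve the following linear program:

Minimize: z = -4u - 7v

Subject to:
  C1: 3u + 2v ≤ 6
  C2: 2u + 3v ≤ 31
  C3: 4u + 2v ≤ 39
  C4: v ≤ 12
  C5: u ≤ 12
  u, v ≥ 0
Each vertex is the intersection of two constraint boundaries that also satisfies all remaining constraints:
  u = 0 and v = 0 → (0, 0)
  3u + 2v = 6 and v = 0 → (2, 0)
  3u + 2v = 6 and u = 0 → (0, 3)

Evaluating z = -4u - 7v at each vertex:
  (0, 0): z = 0
  (2, 0): z = -8
  (0, 3): z = -21

The minimum is at (0, 3) with z = -21.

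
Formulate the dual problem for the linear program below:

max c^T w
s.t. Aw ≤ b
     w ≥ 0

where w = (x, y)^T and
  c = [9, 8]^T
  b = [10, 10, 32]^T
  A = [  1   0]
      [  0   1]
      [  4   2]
Minimize: z = 10y1 + 10y2 + 32y3

Subject to:
  C1: -y1 - 4y3 ≤ -9
  C2: -y2 - 2y3 ≤ -8
  y1, y2, y3 ≥ 0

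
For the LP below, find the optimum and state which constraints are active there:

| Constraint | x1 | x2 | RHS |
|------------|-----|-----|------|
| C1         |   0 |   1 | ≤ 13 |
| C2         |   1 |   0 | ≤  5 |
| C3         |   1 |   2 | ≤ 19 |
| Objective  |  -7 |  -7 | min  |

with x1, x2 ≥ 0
Optimal: x1 = 5, x2 = 7
Slack at optimum:
  C1: slack = 6
  C2: slack = 0 (binding)
  C3: slack = 0 (binding)
  x1 ≥ 0: x1 = 5
  x2 ≥ 0: x2 = 7
Binding constraints: C2, C3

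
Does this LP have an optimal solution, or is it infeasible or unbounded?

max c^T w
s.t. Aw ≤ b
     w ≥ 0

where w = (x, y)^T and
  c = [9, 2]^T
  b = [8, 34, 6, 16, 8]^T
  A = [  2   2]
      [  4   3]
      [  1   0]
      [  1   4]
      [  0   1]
The point (4, 0) satisfies every constraint, so the LP is feasible; the constraints give x ≤ 6 and y ≤ 8, which with x, y ≥ 0 keep the feasible region inside a bounded box. A feasible, bounded LP attains a finite optimum at a vertex.

The LP has an optimal solution: (4, 0) with z = 36.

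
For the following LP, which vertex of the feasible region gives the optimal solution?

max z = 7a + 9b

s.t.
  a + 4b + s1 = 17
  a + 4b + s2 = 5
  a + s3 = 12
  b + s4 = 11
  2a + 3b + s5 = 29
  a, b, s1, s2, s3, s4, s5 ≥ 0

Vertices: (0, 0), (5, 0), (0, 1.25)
(5, 0) with z = 35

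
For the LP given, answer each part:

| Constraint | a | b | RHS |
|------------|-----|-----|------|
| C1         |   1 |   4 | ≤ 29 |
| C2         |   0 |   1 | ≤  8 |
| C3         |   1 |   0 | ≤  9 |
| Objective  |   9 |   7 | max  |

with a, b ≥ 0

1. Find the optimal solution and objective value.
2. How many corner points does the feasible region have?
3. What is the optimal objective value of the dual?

1. a = 9, b = 5, z = 116
2. 4
3. 116 (by strong duality, equal to the primal optimum)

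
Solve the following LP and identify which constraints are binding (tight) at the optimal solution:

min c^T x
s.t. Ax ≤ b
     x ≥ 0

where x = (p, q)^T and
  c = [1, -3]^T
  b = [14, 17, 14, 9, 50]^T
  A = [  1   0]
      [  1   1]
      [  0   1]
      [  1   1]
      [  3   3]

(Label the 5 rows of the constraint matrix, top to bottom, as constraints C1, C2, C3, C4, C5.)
Optimal: p = 0, q = 9
Slack at optimum:
  C1: slack = 14
  C2: slack = 8
  C3: slack = 5
  C4: slack = 0 (binding)
  C5: slack = 23
  p ≥ 0: p = 0 (binding)
  q ≥ 0: q = 9
Binding constraints: C4, p ≥ 0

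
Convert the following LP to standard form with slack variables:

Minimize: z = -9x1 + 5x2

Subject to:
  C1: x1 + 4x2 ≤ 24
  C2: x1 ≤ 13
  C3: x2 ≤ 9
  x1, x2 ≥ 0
min z = -9x1 + 5x2

s.t.
  x1 + 4x2 + s1 = 24
  x1 + s2 = 13
  x2 + s3 = 9
  x1, x2, s1, s2, s3 ≥ 0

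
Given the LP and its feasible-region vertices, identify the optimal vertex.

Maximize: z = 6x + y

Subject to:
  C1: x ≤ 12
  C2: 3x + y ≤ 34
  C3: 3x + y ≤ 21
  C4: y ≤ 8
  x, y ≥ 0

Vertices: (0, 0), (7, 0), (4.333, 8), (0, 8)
(7, 0) with z = 42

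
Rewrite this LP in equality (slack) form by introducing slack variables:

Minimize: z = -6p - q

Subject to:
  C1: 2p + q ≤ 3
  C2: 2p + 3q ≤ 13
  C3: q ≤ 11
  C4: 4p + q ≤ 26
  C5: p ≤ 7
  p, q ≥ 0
min z = -6p - q

s.t.
  2p + q + s1 = 3
  2p + 3q + s2 = 13
  q + s3 = 11
  4p + q + s4 = 26
  p + s5 = 7
  p, q, s1, s2, s3, s4, s5 ≥ 0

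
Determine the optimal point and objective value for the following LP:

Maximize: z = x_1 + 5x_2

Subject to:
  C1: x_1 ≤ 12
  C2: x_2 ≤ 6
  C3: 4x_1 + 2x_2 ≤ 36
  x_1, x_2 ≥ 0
x_1 = 6, x_2 = 6, z = 36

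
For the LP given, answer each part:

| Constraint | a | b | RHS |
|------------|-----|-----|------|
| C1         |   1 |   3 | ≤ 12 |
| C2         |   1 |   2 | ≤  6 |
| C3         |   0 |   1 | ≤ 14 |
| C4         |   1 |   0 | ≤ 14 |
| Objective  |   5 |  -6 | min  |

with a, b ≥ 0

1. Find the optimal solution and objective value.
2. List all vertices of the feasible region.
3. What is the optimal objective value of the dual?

1. a = 0, b = 3, z = -18
2. (0, 0), (6, 0), (0, 3)
3. -18 (by strong duality, equal to the primal optimum)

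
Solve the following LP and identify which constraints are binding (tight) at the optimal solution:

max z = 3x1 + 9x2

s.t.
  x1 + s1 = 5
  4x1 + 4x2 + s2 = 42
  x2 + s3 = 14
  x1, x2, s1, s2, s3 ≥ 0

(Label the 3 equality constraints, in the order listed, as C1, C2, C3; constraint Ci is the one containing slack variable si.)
Optimal: x1 = 0, x2 = 10.5
Slack at optimum:
  C1: slack = 5
  C2: slack = 0 (binding)
  C3: slack = 3.5
  x1 ≥ 0: x1 = 0 (binding)
  x2 ≥ 0: x2 = 10.5
Binding constraints: C2, x1 ≥ 0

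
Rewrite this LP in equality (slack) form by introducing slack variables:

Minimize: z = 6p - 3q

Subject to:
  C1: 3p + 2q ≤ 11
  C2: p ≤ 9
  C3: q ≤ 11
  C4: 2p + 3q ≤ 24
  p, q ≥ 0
min z = 6p - 3q

s.t.
  3p + 2q + s1 = 11
  p + s2 = 9
  q + s3 = 11
  2p + 3q + s4 = 24
  p, q, s1, s2, s3, s4 ≥ 0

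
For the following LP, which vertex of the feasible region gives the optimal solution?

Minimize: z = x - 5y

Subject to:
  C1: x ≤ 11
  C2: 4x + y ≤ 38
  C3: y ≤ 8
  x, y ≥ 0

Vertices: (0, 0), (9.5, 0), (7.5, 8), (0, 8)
(0, 8) with z = -40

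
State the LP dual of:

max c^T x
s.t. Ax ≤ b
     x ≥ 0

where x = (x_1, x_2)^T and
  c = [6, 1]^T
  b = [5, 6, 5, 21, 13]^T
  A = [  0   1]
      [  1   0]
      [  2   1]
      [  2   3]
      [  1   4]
Minimize: z = 5y1 + 6y2 + 5y3 + 21y4 + 13y5

Subject to:
  C1: -y2 - 2y3 - 2y4 - y5 ≤ -6
  C2: -y1 - y3 - 3y4 - 4y5 ≤ -1
  y1, y2, y3, y4, y5 ≥ 0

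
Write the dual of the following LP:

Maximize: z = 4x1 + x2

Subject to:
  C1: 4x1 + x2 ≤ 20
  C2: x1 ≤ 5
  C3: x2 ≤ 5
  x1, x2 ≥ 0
Minimize: z = 20y1 + 5y2 + 5y3

Subject to:
  C1: -4y1 - y2 ≤ -4
  C2: -y1 - y3 ≤ -1
  y1, y2, y3 ≥ 0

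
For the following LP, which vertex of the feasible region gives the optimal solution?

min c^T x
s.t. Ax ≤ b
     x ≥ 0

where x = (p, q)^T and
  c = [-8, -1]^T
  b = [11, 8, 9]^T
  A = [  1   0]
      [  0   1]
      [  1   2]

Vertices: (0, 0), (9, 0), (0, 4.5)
(9, 0) with z = -72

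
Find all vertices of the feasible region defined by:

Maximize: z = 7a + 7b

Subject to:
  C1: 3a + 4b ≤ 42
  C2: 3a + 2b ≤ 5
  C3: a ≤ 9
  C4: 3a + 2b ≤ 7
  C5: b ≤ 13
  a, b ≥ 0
Each vertex is the intersection of two constraint boundaries that also satisfies all remaining constraints:
  a = 0 and b = 0 → (0, 0)
  3a + 2b = 5 and b = 0 → (1.667, 0)
  3a + 2b = 5 and a = 0 → (0, 2.5)

Vertices: (0, 0), (1.667, 0), (0, 2.5)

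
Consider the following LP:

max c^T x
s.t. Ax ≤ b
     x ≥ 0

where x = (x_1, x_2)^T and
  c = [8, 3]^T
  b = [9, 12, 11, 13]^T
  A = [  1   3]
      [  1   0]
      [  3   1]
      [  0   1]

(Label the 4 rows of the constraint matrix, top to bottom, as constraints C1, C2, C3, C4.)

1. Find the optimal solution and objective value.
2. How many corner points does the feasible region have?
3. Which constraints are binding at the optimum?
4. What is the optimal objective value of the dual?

1. x_1 = 3, x_2 = 2, z = 30
2. 4
3. C1, C3
4. 30 (by strong duality, equal to the primal optimum)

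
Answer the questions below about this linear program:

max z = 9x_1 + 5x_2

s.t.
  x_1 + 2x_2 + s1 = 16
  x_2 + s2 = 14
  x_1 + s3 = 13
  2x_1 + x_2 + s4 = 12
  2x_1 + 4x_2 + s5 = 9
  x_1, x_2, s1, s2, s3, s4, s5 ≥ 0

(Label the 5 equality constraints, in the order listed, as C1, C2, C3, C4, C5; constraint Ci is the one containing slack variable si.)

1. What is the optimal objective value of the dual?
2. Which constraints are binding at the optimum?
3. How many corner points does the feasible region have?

1. 40.5 (by strong duality, equal to the primal optimum)
2. C5, x_2 ≥ 0
3. 3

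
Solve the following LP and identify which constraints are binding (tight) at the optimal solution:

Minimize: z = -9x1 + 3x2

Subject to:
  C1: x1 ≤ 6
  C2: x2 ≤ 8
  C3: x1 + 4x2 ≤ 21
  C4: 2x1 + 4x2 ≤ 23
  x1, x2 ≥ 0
Optimal: x1 = 6, x2 = 0
Binding: C1, x2 ≥ 0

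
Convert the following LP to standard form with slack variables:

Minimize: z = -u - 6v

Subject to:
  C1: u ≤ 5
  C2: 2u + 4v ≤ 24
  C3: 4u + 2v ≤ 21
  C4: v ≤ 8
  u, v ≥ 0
min z = -u - 6v

s.t.
  u + s1 = 5
  2u + 4v + s2 = 24
  4u + 2v + s3 = 21
  v + s4 = 8
  u, v, s1, s2, s3, s4 ≥ 0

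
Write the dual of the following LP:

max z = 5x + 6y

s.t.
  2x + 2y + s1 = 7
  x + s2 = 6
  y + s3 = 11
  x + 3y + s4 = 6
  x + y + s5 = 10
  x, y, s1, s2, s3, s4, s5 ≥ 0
Minimize: z = 7y1 + 6y2 + 11y3 + 6y4 + 10y5

Subject to:
  C1: -2y1 - y2 - y4 - y5 ≤ -5
  C2: -2y1 - y3 - 3y4 - y5 ≤ -6
  y1, y2, y3, y4, y5 ≥ 0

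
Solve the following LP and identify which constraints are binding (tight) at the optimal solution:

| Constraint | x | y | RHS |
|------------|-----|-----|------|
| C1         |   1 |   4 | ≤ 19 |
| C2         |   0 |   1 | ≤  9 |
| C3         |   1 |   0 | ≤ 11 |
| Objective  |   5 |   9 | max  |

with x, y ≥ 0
Optimal: x = 11, y = 2
Slack at optimum:
  C1: slack = 0 (binding)
  C2: slack = 7
  C3: slack = 0 (binding)
  x ≥ 0: x = 11
  y ≥ 0: y = 2
Binding constraints: C1, C3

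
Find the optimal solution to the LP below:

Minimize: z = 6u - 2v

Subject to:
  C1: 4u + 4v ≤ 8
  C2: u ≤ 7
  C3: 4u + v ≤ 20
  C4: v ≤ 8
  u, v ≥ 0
Each vertex is the intersection of two constraint boundaries that also satisfies all remaining constraints:
  u = 0 and v = 0 → (0, 0)
  4u + 4v = 8 and v = 0 → (2, 0)
  4u + 4v = 8 and u = 0 → (0, 2)

Evaluating z = 6u - 2v at each vertex:
  (0, 0): z = 0
  (2, 0): z = 12
  (0, 2): z = -4

The minimum is at (0, 2) with z = -4.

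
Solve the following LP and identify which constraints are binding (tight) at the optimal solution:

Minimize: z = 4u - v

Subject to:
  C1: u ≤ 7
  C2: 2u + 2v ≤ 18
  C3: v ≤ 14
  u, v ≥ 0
Optimal: u = 0, v = 9
Slack at optimum:
  C1: slack = 7
  C2: slack = 0 (binding)
  C3: slack = 5
  u ≥ 0: u = 0 (binding)
  v ≥ 0: v = 9
Binding constraints: C2, u ≥ 0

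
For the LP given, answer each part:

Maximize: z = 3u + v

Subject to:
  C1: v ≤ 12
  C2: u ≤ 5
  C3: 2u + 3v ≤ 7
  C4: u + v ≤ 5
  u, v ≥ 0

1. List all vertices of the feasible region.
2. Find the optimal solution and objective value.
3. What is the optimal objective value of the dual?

1. (0, 0), (3.5, 0), (0, 2.333)
2. u = 3.5, v = 0, z = 10.5
3. 10.5 (by strong duality, equal to the primal optimum)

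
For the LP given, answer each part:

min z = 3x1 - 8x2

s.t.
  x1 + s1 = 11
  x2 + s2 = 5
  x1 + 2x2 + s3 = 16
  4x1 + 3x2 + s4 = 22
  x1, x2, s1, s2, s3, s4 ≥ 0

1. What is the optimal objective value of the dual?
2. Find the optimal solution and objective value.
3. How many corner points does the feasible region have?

1. -40 (by strong duality, equal to the primal optimum)
2. x1 = 0, x2 = 5, z = -40
3. 4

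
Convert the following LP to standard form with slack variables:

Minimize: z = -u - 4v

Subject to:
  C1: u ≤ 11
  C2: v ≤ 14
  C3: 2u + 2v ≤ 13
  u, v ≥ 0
min z = -u - 4v

s.t.
  u + s1 = 11
  v + s2 = 14
  2u + 2v + s3 = 13
  u, v, s1, s2, s3 ≥ 0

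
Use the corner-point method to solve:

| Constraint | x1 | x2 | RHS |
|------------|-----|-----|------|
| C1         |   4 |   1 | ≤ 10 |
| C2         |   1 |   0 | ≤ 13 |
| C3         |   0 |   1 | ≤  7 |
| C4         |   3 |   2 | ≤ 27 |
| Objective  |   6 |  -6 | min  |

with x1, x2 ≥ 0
x1 = 0, x2 = 7, z = -42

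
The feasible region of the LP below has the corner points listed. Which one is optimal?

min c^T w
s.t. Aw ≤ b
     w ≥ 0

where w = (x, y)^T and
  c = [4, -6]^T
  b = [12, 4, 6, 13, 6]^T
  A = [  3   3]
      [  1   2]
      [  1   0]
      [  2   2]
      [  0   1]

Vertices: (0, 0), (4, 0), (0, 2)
(0, 2) with z = -12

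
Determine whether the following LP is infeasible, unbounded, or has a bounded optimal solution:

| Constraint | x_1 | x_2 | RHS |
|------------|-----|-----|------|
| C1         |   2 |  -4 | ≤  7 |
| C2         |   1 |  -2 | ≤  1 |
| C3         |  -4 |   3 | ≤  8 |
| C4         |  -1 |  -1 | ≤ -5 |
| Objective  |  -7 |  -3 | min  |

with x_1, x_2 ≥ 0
Feasible point: (1, 4) satisfies every constraint, so the LP is feasible.
Direction d = (1, 1): for each constraint row a, a·d ≤ 0 —
  (2)(1) + (-4)(1) = -2 ≤ 0
  (1)(1) + (-2)(1) = -1 ≤ 0
  (-4)(1) + (3)(1) = -1 ≤ 0
  (-1)(1) + (-1)(1) = -2 ≤ 0
and d ≥ 0, so (1, 4) + t·d stays feasible for every t ≥ 0. Along this ray z = -7x_1 - 3x_2 changes by -10 per unit t, so z → −∞.

Unbounded — the objective can decrease without bound over the feasible region.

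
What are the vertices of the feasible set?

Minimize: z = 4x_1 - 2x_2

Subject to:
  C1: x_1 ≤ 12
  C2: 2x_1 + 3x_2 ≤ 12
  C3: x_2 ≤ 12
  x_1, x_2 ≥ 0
Each vertex is the intersection of two constraint boundaries that also satisfies all remaining constraints:
  x_1 = 0 and x_2 = 0 → (0, 0)
  2x_1 + 3x_2 = 12 and x_2 = 0 → (6, 0)
  2x_1 + 3x_2 = 12 and x_1 = 0 → (0, 4)

Vertices: (0, 0), (6, 0), (0, 4)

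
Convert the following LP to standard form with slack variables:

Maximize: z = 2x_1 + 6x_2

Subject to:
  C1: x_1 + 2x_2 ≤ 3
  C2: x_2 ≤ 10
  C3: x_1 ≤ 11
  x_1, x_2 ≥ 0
max z = 2x_1 + 6x_2

s.t.
  x_1 + 2x_2 + s1 = 3
  x_2 + s2 = 10
  x_1 + s3 = 11
  x_1, x_2, s1, s2, s3 ≥ 0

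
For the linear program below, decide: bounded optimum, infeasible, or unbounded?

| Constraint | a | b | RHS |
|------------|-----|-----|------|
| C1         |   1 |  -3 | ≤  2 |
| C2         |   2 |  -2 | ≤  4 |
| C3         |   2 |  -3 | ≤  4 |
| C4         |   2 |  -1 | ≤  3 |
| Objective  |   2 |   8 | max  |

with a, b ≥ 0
Feasible point: (0, 0) satisfies every constraint, so the LP is feasible.
Direction d = (0, 1): for each constraint row a, a·d ≤ 0 —
  (1)(0) + (-3)(1) = -3 ≤ 0
  (2)(0) + (-2)(1) = -2 ≤ 0
  (2)(0) + (-3)(1) = -3 ≤ 0
  (2)(0) + (-1)(1) = -1 ≤ 0
and d ≥ 0, so (0, 0) + t·d stays feasible for every t ≥ 0. Along this ray z = 2a + 8b changes by 8 per unit t, so z → +∞.

The LP is unbounded; z can be made arbitrarily large.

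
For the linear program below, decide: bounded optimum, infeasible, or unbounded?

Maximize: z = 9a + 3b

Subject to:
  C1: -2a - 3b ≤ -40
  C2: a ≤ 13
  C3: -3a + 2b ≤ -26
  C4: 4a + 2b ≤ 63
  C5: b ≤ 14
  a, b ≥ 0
The point (13, 5.5) satisfies every constraint, so the LP is feasible; the constraints give a ≤ 13 and b ≤ 14, which with a, b ≥ 0 keep the feasible region inside a bounded box. A feasible, bounded LP attains a finite optimum at a vertex.

Bounded optimum: z* = 133.5 at (13, 5.5).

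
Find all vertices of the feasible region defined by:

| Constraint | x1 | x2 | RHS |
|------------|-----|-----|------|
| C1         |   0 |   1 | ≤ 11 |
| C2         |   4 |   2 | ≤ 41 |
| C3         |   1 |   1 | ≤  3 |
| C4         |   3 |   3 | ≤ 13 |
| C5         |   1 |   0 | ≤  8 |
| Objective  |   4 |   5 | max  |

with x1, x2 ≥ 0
Each vertex is the intersection of two constraint boundaries that also satisfies all remaining constraints:
  x1 = 0 and x2 = 0 → (0, 0)
  x1 + x2 = 3 and x2 = 0 → (3, 0)
  x1 + x2 = 3 and x1 = 0 → (0, 3)

Vertices: (0, 0), (3, 0), (0, 3)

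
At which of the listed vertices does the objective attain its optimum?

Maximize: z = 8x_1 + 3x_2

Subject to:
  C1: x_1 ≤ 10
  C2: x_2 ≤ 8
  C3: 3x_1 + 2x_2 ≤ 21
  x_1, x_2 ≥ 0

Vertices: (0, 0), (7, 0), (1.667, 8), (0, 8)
(7, 0) with z = 56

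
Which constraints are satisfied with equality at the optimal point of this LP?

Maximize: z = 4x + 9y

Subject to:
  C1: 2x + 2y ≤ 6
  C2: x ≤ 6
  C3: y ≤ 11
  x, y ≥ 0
Optimal: x = 0, y = 3
Slack at optimum:
  C1: slack = 0 (binding)
  C2: slack = 6
  C3: slack = 8
  x ≥ 0: x = 0 (binding)
  y ≥ 0: y = 3
Binding constraints: C1, x ≥ 0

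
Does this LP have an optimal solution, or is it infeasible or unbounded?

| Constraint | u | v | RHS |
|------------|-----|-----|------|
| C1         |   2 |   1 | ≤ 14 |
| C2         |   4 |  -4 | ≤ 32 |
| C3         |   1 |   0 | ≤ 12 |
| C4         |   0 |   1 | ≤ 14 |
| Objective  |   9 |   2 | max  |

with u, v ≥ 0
The point (7, 0) satisfies every constraint, so the LP is feasible; the constraints give u ≤ 12 and v ≤ 14, which with u, v ≥ 0 keep the feasible region inside a bounded box. A feasible, bounded LP attains a finite optimum at a vertex.

Evaluating z = 9u + 2v at each vertex:
  (0, 0): z = 0
  (7, 0): z = 63
  (0, 14): z = 28

Bounded optimum: z* = 63 at (7, 0).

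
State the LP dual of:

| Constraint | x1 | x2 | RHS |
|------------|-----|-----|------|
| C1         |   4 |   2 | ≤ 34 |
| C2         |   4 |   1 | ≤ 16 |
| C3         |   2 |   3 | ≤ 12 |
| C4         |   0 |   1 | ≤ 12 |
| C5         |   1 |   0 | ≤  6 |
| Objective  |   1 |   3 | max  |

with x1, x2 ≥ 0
Minimize: z = 34y1 + 16y2 + 12y3 + 12y4 + 6y5

Subject to:
  C1: -4y1 - 4y2 - 2y3 - y5 ≤ -1
  C2: -2y1 - y2 - 3y3 - y4 ≤ -3
  y1, y2, y3, y4, y5 ≥ 0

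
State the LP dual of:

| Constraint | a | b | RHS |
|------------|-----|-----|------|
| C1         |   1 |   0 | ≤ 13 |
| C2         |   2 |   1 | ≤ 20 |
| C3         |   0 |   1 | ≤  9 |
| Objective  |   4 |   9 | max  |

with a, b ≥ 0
Minimize: z = 13y1 + 20y2 + 9y3

Subject to:
  C1: -y1 - 2y2 ≤ -4
  C2: -y2 - y3 ≤ -9
  y1, y2, y3 ≥ 0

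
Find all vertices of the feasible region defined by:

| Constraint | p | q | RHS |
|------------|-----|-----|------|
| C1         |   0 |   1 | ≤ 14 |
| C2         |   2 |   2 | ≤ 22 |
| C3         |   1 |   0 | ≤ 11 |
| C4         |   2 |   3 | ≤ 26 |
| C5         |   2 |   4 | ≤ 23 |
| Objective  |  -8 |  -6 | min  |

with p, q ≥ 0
Each vertex is the intersection of two constraint boundaries that also satisfies all remaining constraints:
  p = 0 and q = 0 → (0, 0)
  2p + 2q = 22 and p = 11 → (11, 0)
  2p + 2q = 22 and 2p + 4q = 23 → (10.5, 0.5)
  2p + 4q = 23 and p = 0 → (0, 5.75)

Vertices: (0, 0), (11, 0), (10.5, 0.5), (0, 5.75)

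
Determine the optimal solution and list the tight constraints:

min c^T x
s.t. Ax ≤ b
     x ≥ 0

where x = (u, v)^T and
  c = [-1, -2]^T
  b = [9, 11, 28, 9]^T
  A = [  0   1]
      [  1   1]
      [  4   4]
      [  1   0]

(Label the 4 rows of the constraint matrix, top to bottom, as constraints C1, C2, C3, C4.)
Optimal: u = 0, v = 7
Slack at optimum:
  C1: slack = 2
  C2: slack = 4
  C3: slack = 0 (binding)
  C4: slack = 9
  u ≥ 0: u = 0 (binding)
  v ≥ 0: v = 7
Binding constraints: C3, u ≥ 0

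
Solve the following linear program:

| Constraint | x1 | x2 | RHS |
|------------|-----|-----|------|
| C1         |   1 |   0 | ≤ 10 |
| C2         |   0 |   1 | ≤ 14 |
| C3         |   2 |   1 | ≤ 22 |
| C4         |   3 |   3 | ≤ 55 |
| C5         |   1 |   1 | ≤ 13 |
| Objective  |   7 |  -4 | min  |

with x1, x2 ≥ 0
x1 = 0, x2 = 13, z = -52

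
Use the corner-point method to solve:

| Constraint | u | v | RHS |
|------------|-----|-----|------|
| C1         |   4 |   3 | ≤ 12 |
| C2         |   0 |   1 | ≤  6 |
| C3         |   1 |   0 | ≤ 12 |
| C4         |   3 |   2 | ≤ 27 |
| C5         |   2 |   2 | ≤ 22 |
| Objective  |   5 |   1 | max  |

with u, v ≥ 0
Each vertex is the intersection of two constraint boundaries that also satisfies all remaining constraints:
  u = 0 and v = 0 → (0, 0)
  4u + 3v = 12 and v = 0 → (3, 0)
  4u + 3v = 12 and u = 0 → (0, 4)

Evaluating z = 5u + v at each vertex:
  (0, 0): z = 0
  (3, 0): z = 15
  (0, 4): z = 4

The maximum is at (3, 0) with z = 15.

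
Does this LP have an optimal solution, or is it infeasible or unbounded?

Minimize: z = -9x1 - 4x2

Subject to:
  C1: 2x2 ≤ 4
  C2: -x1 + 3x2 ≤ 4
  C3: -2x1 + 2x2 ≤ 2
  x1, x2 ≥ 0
Feasible point: (0, 0) satisfies every constraint, so the LP is feasible.
Direction d = (1, 0): for each constraint row a, a·d ≤ 0 —
  (0)(1) + (2)(0) = 0 ≤ 0
  (-1)(1) + (3)(0) = -1 ≤ 0
  (-2)(1) + (2)(0) = -2 ≤ 0
and d ≥ 0, so (0, 0) + t·d stays feasible for every t ≥ 0. Along this ray z = -9x1 - 4x2 changes by -9 per unit t, so z → −∞.

Unbounded: there is a feasible ray along which z → −∞.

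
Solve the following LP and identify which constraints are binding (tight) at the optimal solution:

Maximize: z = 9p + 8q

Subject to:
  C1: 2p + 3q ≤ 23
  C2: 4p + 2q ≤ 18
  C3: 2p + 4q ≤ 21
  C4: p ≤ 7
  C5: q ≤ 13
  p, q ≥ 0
Optimal: p = 2.5, q = 4
Binding: C2, C3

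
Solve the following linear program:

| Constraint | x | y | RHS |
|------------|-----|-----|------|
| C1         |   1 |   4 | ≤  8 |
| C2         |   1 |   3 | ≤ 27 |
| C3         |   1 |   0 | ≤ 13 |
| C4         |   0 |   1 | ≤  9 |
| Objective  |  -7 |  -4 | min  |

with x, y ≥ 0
Each vertex is the intersection of two constraint boundaries that also satisfies all remaining constraints:
  x = 0 and y = 0 → (0, 0)
  x + 4y = 8 and y = 0 → (8, 0)
  x + 4y = 8 and x = 0 → (0, 2)

Evaluating z = -7x - 4y at each vertex:
  (0, 0): z = 0
  (8, 0): z = -56
  (0, 2): z = -8

The minimum is at (8, 0) with z = -56.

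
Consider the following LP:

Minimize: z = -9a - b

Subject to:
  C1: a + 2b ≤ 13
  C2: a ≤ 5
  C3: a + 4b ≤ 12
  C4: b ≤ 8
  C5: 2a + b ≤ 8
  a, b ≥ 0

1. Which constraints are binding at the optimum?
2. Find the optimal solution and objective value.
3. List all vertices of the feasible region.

1. C5, b ≥ 0
2. a = 4, b = 0, z = -36
3. (0, 0), (4, 0), (2.857, 2.286), (0, 3)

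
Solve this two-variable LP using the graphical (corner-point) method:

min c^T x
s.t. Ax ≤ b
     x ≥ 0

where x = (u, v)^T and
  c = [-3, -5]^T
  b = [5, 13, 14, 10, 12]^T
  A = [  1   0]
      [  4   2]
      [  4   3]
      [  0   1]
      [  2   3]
u = 0, v = 4, z = -20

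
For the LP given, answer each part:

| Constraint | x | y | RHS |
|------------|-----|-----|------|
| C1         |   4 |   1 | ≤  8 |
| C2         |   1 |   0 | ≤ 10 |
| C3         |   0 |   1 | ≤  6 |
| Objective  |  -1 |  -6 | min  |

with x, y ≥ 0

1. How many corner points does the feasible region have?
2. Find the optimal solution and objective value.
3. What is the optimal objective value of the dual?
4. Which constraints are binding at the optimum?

1. 4
2. x = 0.5, y = 6, z = -36.5
3. -36.5 (by strong duality, equal to the primal optimum)
4. C1, C3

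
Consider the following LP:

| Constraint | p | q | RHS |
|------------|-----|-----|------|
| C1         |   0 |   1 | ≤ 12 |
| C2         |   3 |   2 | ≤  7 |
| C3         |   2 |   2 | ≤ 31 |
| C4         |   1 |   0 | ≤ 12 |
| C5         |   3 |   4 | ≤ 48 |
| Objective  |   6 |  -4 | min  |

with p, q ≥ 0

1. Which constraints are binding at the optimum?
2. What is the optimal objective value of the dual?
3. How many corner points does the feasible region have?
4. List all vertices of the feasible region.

1. C2, p ≥ 0
2. -14 (by strong duality, equal to the primal optimum)
3. 3
4. (0, 0), (2.333, 0), (0, 3.5)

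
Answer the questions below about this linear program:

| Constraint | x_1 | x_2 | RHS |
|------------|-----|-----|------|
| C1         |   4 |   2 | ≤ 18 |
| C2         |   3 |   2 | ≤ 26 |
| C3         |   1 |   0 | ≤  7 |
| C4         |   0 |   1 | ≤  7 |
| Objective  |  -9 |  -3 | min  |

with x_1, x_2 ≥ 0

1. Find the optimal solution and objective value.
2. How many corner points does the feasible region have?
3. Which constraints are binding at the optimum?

1. x_1 = 4.5, x_2 = 0, z = -40.5
2. 4
3. C1, x_2 ≥ 0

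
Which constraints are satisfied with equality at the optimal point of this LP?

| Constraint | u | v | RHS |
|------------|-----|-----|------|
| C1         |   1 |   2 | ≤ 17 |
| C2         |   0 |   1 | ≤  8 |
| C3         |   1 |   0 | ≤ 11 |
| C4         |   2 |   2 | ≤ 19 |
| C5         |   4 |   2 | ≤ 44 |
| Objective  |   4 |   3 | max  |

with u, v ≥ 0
Optimal: u = 9.5, v = 0
Slack at optimum:
  C1: slack = 7.5
  C2: slack = 8
  C3: slack = 1.5
  C4: slack = 0 (binding)
  C5: slack = 6
  u ≥ 0: u = 9.5
  v ≥ 0: v = 0 (binding)
Binding constraints: C4, v ≥ 0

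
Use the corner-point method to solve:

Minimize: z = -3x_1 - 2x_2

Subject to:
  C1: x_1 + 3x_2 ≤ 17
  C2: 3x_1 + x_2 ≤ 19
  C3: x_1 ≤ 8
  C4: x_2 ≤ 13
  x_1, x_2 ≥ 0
x_1 = 5, x_2 = 4, z = -23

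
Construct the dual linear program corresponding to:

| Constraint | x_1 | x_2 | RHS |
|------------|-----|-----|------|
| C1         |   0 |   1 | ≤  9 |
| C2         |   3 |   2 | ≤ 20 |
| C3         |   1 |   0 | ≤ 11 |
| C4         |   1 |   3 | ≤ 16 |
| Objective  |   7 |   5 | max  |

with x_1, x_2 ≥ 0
Minimize: z = 9y1 + 20y2 + 11y3 + 16y4

Subject to:
  C1: -3y2 - y3 - y4 ≤ -7
  C2: -y1 - 2y2 - 3y4 ≤ -5
  y1, y2, y3, y4 ≥ 0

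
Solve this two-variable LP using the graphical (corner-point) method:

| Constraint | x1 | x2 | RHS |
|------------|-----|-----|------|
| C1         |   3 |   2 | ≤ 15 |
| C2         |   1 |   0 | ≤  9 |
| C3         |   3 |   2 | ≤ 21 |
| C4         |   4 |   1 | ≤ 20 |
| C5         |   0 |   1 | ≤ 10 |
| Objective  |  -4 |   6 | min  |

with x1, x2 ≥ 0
x1 = 5, x2 = 0, z = -20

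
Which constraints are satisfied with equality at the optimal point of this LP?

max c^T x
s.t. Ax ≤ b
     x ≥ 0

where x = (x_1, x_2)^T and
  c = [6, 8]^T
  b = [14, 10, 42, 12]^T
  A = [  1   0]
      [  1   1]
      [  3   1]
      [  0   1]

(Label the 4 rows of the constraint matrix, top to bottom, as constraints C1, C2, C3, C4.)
Optimal: x_1 = 0, x_2 = 10
Slack at optimum:
  C1: slack = 14
  C2: slack = 0 (binding)
  C3: slack = 32
  C4: slack = 2
  x_1 ≥ 0: x_1 = 0 (binding)
  x_2 ≥ 0: x_2 = 10
Binding constraints: C2, x_1 ≥ 0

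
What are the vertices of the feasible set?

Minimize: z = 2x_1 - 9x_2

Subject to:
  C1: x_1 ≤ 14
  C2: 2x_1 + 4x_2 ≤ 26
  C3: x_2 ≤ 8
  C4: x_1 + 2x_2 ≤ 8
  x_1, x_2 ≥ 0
Each vertex is the intersection of two constraint boundaries that also satisfies all remaining constraints:
  x_1 = 0 and x_2 = 0 → (0, 0)
  x_1 + 2x_2 = 8 and x_2 = 0 → (8, 0)
  x_1 + 2x_2 = 8 and x_1 = 0 → (0, 4)

Vertices: (0, 0), (8, 0), (0, 4)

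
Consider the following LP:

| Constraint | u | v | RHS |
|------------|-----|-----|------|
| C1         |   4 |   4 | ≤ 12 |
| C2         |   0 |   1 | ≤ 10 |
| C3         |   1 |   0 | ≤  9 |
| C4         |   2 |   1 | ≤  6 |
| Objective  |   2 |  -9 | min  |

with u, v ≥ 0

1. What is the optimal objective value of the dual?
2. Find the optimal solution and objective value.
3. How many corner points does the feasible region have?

1. -27 (by strong duality, equal to the primal optimum)
2. u = 0, v = 3, z = -27
3. 3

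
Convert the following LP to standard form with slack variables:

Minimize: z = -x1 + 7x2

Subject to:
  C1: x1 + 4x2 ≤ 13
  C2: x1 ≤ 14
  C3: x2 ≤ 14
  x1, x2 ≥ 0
min z = -x1 + 7x2

s.t.
  x1 + 4x2 + s1 = 13
  x1 + s2 = 14
  x2 + s3 = 14
  x1, x2, s1, s2, s3 ≥ 0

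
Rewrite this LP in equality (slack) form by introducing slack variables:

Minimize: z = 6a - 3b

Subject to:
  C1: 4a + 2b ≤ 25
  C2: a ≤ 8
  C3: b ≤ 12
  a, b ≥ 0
min z = 6a - 3b

s.t.
  4a + 2b + s1 = 25
  a + s2 = 8
  b + s3 = 12
  a, b, s1, s2, s3 ≥ 0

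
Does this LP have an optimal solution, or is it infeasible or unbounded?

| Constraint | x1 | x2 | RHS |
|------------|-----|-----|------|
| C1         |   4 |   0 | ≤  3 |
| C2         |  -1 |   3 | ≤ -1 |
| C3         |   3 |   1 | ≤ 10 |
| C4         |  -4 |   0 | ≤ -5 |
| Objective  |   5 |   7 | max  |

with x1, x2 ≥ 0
C1 requires 4x1 ≤ 3, while C4 (-4x1 ≤ -5) is equivalent to 4x1 ≥ 5. Together they would need 5 ≤ 4x1 ≤ 3, which is impossible since 5 > 3. No point satisfies all constraints.

The feasible region is empty; the LP is infeasible.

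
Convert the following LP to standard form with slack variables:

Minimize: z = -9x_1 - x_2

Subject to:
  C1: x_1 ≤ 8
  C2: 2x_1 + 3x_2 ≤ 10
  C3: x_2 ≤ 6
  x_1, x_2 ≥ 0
min z = -9x_1 - x_2

s.t.
  x_1 + s1 = 8
  2x_1 + 3x_2 + s2 = 10
  x_2 + s3 = 6
  x_1, x_2, s1, s2, s3 ≥ 0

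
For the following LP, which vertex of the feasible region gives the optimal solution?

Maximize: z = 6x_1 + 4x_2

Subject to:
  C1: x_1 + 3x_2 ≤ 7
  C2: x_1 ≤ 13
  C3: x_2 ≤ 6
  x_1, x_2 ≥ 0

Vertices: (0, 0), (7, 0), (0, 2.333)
Evaluating z = 6x_1 + 4x_2 at each vertex:
  (0, 0): z = 0
  (7, 0): z = 42
  (0, 2.333): z = 9.333

The largest value is z = 42, attained at (7, 0).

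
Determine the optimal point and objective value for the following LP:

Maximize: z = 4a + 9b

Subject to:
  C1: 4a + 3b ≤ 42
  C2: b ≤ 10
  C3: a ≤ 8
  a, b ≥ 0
Each vertex is the intersection of two constraint boundaries that also satisfies all remaining constraints:
  a = 0 and b = 0 → (0, 0)
  a = 8 and b = 0 → (8, 0)
  4a + 3b = 42 and a = 8 → (8, 3.333)
  4a + 3b = 42 and b = 10 → (3, 10)
  b = 10 and a = 0 → (0, 10)

Evaluating z = 4a + 9b at each vertex:
  (0, 0): z = 0
  (8, 0): z = 32
  (8, 3.333): z = 62
  (3, 10): z = 102
  (0, 10): z = 90

The maximum is at (3, 10) with z = 102.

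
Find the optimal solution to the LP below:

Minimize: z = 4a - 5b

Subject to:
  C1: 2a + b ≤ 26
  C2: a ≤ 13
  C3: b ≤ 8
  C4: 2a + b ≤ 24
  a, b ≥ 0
a = 0, b = 8, z = -40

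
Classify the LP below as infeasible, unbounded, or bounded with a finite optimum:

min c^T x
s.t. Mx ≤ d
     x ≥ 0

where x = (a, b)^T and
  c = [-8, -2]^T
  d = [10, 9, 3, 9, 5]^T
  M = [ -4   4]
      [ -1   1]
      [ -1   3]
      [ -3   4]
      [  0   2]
Feasible point: (0, 0) satisfies every constraint, so the LP is feasible.
Direction d = (1, 0): for each constraint row a, a·d ≤ 0 —
  (-4)(1) + (4)(0) = -4 ≤ 0
  (-1)(1) + (1)(0) = -1 ≤ 0
  (-1)(1) + (3)(0) = -1 ≤ 0
  (-3)(1) + (4)(0) = -3 ≤ 0
  (0)(1) + (2)(0) = 0 ≤ 0
and d ≥ 0, so (0, 0) + t·d stays feasible for every t ≥ 0. Along this ray z = -8a - 2b changes by -8 per unit t, so z → −∞.

Unbounded: there is a feasible ray along which z → −∞.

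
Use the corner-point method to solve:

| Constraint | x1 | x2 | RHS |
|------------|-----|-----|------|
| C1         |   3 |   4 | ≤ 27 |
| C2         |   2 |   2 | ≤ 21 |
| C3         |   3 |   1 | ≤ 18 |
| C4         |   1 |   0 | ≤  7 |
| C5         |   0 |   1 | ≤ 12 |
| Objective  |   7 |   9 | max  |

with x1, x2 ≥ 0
x1 = 5, x2 = 3, z = 62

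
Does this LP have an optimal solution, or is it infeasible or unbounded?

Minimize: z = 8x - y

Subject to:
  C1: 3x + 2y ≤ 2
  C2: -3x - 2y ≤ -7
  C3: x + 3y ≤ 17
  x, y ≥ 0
C1 requires 3x + 2y ≤ 2, while C2 (-3x - 2y ≤ -7) is equivalent to 3x + 2y ≥ 7. Together they would need 7 ≤ 3x + 2y ≤ 2, which is impossible since 7 > 2. No point satisfies all constraints.

Infeasible — the constraint set is empty.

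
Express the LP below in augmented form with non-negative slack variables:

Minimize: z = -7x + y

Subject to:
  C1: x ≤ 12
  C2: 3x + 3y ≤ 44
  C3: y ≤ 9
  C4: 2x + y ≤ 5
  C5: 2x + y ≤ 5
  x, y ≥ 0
min z = -7x + y

s.t.
  x + s1 = 12
  3x + 3y + s2 = 44
  y + s3 = 9
  2x + y + s4 = 5
  2x + y + s5 = 5
  x, y, s1, s2, s3, s4, s5 ≥ 0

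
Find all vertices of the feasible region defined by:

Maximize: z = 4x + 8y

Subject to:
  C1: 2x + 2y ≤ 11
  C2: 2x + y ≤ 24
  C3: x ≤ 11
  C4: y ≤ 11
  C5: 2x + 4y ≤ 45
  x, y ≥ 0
Each vertex is the intersection of two constraint boundaries that also satisfies all remaining constraints:
  x = 0 and y = 0 → (0, 0)
  2x + 2y = 11 and y = 0 → (5.5, 0)
  2x + 2y = 11 and x = 0 → (0, 5.5)

Vertices: (0, 0), (5.5, 0), (0, 5.5)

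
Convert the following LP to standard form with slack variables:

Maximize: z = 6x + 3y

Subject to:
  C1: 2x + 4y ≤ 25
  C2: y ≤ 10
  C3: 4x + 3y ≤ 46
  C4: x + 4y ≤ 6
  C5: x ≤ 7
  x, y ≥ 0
max z = 6x + 3y

s.t.
  2x + 4y + s1 = 25
  y + s2 = 10
  4x + 3y + s3 = 46
  x + 4y + s4 = 6
  x + s5 = 7
  x, y, s1, s2, s3, s4, s5 ≥ 0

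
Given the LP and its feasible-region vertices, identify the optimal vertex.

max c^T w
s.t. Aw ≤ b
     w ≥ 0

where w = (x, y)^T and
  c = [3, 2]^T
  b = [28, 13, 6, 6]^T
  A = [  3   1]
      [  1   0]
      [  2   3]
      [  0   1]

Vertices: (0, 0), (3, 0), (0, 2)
(3, 0) with z = 9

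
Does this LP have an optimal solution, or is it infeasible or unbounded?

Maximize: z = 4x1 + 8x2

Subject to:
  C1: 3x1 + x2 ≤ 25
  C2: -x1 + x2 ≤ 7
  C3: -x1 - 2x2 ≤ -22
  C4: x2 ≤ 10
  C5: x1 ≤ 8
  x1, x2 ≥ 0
The point (5, 10) satisfies every constraint, so the LP is feasible; the constraints give x1 ≤ 8 and x2 ≤ 10, which with x1, x2 ≥ 0 keep the feasible region inside a bounded box. A feasible, bounded LP attains a finite optimum at a vertex.

Bounded optimum: z* = 100 at (5, 10).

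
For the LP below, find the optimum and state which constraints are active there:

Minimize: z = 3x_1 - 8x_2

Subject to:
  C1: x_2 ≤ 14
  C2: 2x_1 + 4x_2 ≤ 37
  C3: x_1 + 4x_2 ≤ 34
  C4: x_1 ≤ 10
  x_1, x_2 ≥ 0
Optimal: x_1 = 0, x_2 = 8.5
Binding: C3, x_1 ≥ 0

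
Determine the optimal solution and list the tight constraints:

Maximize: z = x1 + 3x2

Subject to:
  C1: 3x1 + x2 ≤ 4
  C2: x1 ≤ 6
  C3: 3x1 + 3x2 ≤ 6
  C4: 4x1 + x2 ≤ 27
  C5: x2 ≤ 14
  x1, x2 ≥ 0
Optimal: x1 = 0, x2 = 2
Slack at optimum:
  C1: slack = 2
  C2: slack = 6
  C3: slack = 0 (binding)
  C4: slack = 25
  C5: slack = 12
  x1 ≥ 0: x1 = 0 (binding)
  x2 ≥ 0: x2 = 2
Binding constraints: C3, x1 ≥ 0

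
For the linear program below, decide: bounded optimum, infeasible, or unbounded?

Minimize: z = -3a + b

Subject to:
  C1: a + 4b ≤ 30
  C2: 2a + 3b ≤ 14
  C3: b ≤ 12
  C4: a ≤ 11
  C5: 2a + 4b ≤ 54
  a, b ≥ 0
The point (7, 0) satisfies every constraint, so the LP is feasible; the constraints give a ≤ 11 and b ≤ 12, which with a, b ≥ 0 keep the feasible region inside a bounded box. A feasible, bounded LP attains a finite optimum at a vertex.

Evaluating z = -3a + b at each vertex:
  (0, 0): z = 0
  (7, 0): z = -21
  (0, 4.667): z = 4.667

Bounded optimum: z* = -21 at (7, 0).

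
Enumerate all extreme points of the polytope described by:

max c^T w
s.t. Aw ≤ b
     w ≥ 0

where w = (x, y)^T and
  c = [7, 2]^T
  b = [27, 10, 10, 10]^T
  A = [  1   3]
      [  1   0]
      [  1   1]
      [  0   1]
Each vertex is the intersection of two constraint boundaries that also satisfies all remaining constraints:
  x = 0 and y = 0 → (0, 0)
  x = 10 and x + y = 10 → (10, 0)
  x + 3y = 27 and x + y = 10 → (1.5, 8.5)
  x + 3y = 27 and x = 0 → (0, 9)

Vertices: (0, 0), (10, 0), (1.5, 8.5), (0, 9)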